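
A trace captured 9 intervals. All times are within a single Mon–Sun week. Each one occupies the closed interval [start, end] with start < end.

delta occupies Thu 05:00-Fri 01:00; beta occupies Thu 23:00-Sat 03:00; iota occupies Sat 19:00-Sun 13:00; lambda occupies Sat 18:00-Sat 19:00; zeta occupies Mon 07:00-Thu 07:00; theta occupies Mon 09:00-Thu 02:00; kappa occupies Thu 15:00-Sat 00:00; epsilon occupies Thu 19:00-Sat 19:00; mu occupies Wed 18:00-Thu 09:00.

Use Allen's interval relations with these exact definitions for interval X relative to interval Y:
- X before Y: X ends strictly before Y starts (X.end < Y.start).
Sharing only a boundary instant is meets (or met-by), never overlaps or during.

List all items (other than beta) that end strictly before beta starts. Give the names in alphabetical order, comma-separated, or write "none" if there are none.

mu, theta, zeta

Target beta = [Thu 23:00, Sat 03:00].
delta [Thu 05:00, Fri 01:00] → overlaps → no.
epsilon [Thu 19:00, Sat 19:00] → contains → no.
iota [Sat 19:00, Sun 13:00] → after → no.
kappa [Thu 15:00, Sat 00:00] → overlaps → no.
lambda [Sat 18:00, Sat 19:00] → after → no.
mu [Wed 18:00, Thu 09:00] → before → yes.
theta [Mon 09:00, Thu 02:00] → before → yes.
zeta [Mon 07:00, Thu 07:00] → before → yes.
Result: mu, theta, zeta.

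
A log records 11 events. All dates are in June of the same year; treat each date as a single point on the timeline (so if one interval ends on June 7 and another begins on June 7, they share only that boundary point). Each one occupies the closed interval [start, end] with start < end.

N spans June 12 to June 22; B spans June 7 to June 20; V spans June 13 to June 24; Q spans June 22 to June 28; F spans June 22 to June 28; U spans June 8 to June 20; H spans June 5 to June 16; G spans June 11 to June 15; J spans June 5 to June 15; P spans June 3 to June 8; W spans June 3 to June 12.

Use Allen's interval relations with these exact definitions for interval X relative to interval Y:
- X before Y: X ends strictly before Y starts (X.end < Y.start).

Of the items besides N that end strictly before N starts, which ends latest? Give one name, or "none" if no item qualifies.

P

Target N = [June 12, June 22].
B [June 7, June 20] → overlaps → excluded.
F [June 22, June 28] → met-by → excluded.
G [June 11, June 15] → overlaps → excluded.
H [June 5, June 16] → overlaps → excluded.
J [June 5, June 15] → overlaps → excluded.
P [June 3, June 8] → before → candidate.
Q [June 22, June 28] → met-by → excluded.
U [June 8, June 20] → overlaps → excluded.
V [June 13, June 24] → overlapped-by → excluded.
W [June 3, June 12] → meets → excluded.
Among candidates, latest end is June 8 → P.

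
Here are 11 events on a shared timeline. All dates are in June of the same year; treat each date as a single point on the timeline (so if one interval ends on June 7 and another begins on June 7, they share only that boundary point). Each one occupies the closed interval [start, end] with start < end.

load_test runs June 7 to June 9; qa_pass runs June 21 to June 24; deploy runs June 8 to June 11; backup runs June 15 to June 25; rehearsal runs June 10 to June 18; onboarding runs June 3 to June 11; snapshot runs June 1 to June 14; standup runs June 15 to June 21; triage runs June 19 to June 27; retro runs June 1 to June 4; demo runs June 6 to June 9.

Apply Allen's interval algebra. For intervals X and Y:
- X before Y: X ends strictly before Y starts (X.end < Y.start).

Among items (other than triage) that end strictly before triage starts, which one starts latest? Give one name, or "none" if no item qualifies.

Target triage = [June 19, June 27].
backup [June 15, June 25] → overlaps → excluded.
demo [June 6, June 9] → before → candidate.
deploy [June 8, June 11] → before → candidate.
load_test [June 7, June 9] → before → candidate.
onboarding [June 3, June 11] → before → candidate.
qa_pass [June 21, June 24] → during → excluded.
rehearsal [June 10, June 18] → before → candidate.
retro [June 1, June 4] → before → candidate.
snapshot [June 1, June 14] → before → candidate.
standup [June 15, June 21] → overlaps → excluded.
Among candidates, latest start is June 10 → rehearsal.

rehearsal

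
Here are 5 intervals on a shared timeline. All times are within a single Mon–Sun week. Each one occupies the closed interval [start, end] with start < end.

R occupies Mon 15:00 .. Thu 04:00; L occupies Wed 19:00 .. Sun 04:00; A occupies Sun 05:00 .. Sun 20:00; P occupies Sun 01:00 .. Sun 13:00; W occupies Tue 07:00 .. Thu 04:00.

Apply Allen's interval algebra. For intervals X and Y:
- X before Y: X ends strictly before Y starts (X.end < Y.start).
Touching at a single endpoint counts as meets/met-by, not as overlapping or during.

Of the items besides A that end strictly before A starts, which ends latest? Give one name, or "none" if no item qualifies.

L

Target A = [Sun 05:00, Sun 20:00].
L [Wed 19:00, Sun 04:00] → before → candidate.
P [Sun 01:00, Sun 13:00] → overlaps → excluded.
R [Mon 15:00, Thu 04:00] → before → candidate.
W [Tue 07:00, Thu 04:00] → before → candidate.
Among candidates, latest end is Sun 04:00 → L.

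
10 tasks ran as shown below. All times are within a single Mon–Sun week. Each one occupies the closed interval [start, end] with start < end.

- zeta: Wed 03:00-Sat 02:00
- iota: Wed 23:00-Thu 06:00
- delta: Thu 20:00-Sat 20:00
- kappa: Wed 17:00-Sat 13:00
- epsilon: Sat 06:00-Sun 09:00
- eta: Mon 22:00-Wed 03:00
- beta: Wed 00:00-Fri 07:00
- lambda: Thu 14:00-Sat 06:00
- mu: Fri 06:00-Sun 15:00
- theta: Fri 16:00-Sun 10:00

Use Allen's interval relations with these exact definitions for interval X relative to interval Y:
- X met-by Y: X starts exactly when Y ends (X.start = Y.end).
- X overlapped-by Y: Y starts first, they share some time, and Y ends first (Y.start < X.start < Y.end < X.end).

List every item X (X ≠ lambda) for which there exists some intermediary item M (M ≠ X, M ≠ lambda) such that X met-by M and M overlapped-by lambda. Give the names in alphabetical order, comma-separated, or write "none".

Target lambda = [Thu 14:00, Sat 06:00].
Intermediaries M with M overlapped-by lambda: delta, mu, theta.
Via delta — items with X met-by delta: none.
Via mu — items with X met-by mu: none.
Via theta — items with X met-by theta: none.
Union: none.

none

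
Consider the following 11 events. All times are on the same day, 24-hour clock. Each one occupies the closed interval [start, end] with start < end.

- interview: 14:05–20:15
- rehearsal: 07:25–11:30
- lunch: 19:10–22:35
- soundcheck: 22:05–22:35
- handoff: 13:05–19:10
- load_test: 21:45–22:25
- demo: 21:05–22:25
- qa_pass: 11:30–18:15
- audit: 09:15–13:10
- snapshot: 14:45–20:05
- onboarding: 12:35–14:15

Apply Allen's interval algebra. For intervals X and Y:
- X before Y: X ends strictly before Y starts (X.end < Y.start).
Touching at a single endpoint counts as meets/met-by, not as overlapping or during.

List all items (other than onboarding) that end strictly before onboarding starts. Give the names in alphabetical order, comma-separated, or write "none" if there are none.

Target onboarding = [12:35, 14:15].
audit [09:15, 13:10] → overlaps → no.
demo [21:05, 22:25] → after → no.
handoff [13:05, 19:10] → overlapped-by → no.
interview [14:05, 20:15] → overlapped-by → no.
load_test [21:45, 22:25] → after → no.
lunch [19:10, 22:35] → after → no.
qa_pass [11:30, 18:15] → contains → no.
rehearsal [07:25, 11:30] → before → yes.
snapshot [14:45, 20:05] → after → no.
soundcheck [22:05, 22:35] → after → no.
Result: rehearsal.

rehearsal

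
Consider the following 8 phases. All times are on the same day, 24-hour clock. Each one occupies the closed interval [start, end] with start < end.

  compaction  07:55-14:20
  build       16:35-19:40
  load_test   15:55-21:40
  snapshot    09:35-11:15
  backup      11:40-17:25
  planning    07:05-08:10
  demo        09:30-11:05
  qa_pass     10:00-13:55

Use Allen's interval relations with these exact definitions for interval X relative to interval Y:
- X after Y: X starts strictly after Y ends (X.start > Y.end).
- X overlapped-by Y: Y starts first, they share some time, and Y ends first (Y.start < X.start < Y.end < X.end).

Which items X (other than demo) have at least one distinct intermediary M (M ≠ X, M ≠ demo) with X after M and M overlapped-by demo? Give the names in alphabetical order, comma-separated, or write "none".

Target demo = [09:30, 11:05].
Intermediaries M with M overlapped-by demo: qa_pass, snapshot.
Via qa_pass — items with X after qa_pass: build, load_test.
Via snapshot — items with X after snapshot: backup, build, load_test.
Union: backup, build, load_test.

backup, build, load_test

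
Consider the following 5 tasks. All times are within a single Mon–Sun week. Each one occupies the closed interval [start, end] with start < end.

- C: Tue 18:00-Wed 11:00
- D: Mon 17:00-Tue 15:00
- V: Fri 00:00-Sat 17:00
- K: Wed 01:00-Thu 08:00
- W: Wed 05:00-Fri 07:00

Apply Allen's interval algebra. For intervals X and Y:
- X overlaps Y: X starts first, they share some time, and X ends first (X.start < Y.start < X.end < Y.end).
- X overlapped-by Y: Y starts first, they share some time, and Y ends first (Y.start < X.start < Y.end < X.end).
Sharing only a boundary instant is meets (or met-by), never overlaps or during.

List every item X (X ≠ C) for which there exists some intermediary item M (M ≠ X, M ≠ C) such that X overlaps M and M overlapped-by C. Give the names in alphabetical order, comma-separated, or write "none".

Target C = [Tue 18:00, Wed 11:00].
Intermediaries M with M overlapped-by C: K, W.
Via K — items with X overlaps K: none.
Via W — items with X overlaps W: K.
Union: K.

K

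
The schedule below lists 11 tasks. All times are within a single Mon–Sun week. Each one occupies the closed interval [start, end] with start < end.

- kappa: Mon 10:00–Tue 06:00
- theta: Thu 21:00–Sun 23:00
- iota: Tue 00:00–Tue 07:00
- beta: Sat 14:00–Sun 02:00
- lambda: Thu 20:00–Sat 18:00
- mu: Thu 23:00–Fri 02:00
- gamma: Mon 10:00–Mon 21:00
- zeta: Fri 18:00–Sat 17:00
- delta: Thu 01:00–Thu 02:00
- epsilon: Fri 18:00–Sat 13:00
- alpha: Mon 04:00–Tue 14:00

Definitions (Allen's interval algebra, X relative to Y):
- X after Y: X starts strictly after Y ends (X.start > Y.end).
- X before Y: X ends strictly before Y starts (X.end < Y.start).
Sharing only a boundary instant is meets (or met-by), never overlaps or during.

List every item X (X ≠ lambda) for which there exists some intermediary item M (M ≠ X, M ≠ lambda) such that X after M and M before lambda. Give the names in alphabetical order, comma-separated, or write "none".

Target lambda = [Thu 20:00, Sat 18:00].
Intermediaries M with M before lambda: alpha, delta, gamma, iota, kappa.
Via alpha — items with X after alpha: beta, delta, epsilon, mu, theta, zeta.
Via delta — items with X after delta: beta, epsilon, mu, theta, zeta.
Via gamma — items with X after gamma: beta, delta, epsilon, iota, mu, theta, zeta.
Via iota — items with X after iota: beta, delta, epsilon, mu, theta, zeta.
Via kappa — items with X after kappa: beta, delta, epsilon, mu, theta, zeta.
Union: beta, delta, epsilon, iota, mu, theta, zeta.

beta, delta, epsilon, iota, mu, theta, zeta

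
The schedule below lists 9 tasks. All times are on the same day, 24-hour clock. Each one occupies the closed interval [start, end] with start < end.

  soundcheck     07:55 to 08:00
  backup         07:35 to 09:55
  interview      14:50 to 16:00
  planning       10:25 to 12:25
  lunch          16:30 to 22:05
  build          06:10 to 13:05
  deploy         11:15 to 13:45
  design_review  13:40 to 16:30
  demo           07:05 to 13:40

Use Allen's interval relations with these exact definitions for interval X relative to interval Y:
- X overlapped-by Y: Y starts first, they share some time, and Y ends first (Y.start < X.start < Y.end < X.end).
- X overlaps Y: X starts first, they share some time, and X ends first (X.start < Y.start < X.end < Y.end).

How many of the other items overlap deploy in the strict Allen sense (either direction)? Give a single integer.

4

Target deploy = [11:15, 13:45].
backup [07:35, 09:55] → before → no.
build [06:10, 13:05] → overlaps → counts.
demo [07:05, 13:40] → overlaps → counts.
design_review [13:40, 16:30] → overlapped-by → counts.
interview [14:50, 16:00] → after → no.
lunch [16:30, 22:05] → after → no.
planning [10:25, 12:25] → overlaps → counts.
soundcheck [07:55, 08:00] → before → no.
Total: 4.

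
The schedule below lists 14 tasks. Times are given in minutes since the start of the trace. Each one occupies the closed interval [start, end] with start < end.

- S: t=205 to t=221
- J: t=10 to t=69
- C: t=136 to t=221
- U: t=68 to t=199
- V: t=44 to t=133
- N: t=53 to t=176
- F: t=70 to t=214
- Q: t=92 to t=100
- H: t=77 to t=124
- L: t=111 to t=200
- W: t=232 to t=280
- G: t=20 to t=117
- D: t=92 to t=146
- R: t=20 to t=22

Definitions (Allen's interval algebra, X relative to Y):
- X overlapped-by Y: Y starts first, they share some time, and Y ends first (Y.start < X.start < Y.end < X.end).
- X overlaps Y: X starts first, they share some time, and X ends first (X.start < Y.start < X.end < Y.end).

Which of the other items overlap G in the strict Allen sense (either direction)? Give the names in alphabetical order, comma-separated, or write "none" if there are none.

D, F, H, J, L, N, U, V

Target G = [t=20, t=117].
C [t=136, t=221] → after → no.
D [t=92, t=146] → overlapped-by → yes.
F [t=70, t=214] → overlapped-by → yes.
H [t=77, t=124] → overlapped-by → yes.
J [t=10, t=69] → overlaps → yes.
L [t=111, t=200] → overlapped-by → yes.
N [t=53, t=176] → overlapped-by → yes.
Q [t=92, t=100] → during → no.
R [t=20, t=22] → starts → no.
S [t=205, t=221] → after → no.
U [t=68, t=199] → overlapped-by → yes.
V [t=44, t=133] → overlapped-by → yes.
W [t=232, t=280] → after → no.
Result: D, F, H, J, L, N, U, V.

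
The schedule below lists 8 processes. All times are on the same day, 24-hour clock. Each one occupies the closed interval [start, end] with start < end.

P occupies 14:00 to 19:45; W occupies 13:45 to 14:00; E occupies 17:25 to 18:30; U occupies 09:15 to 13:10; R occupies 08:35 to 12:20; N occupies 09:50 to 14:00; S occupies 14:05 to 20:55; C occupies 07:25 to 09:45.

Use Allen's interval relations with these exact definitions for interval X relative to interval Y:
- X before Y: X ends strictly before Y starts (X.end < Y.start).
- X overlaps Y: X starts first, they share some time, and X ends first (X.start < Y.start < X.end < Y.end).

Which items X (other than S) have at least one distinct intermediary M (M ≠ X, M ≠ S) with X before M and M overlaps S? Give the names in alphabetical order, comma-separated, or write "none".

Target S = [14:05, 20:55].
Intermediaries M with M overlaps S: P.
Via P — items with X before P: C, R, U.
Union: C, R, U.

C, R, U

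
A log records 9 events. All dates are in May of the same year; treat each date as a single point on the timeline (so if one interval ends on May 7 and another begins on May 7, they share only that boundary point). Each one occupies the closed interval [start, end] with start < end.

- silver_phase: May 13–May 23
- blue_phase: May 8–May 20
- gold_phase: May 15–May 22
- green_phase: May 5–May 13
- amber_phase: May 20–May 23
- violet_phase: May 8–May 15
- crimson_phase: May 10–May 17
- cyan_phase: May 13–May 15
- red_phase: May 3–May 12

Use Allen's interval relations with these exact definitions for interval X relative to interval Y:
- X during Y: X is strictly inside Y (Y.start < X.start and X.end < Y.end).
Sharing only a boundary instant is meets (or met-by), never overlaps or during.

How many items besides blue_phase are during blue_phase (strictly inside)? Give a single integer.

Target blue_phase = [May 8, May 20].
amber_phase [May 20, May 23] → met-by → no.
crimson_phase [May 10, May 17] → during → counts.
cyan_phase [May 13, May 15] → during → counts.
gold_phase [May 15, May 22] → overlapped-by → no.
green_phase [May 5, May 13] → overlaps → no.
red_phase [May 3, May 12] → overlaps → no.
silver_phase [May 13, May 23] → overlapped-by → no.
violet_phase [May 8, May 15] → starts → no.
Total: 2.

2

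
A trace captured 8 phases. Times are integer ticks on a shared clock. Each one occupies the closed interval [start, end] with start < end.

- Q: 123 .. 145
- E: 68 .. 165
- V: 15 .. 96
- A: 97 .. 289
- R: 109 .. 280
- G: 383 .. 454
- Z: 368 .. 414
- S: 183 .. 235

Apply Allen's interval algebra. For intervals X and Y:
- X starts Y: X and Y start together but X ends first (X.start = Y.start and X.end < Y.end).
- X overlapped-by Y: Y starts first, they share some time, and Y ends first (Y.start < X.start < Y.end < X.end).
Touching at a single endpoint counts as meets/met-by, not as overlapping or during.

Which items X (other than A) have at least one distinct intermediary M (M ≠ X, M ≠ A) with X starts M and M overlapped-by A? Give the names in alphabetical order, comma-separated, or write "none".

none

Target A = [97, 289].
Intermediaries M with M overlapped-by A: none.
Union: none.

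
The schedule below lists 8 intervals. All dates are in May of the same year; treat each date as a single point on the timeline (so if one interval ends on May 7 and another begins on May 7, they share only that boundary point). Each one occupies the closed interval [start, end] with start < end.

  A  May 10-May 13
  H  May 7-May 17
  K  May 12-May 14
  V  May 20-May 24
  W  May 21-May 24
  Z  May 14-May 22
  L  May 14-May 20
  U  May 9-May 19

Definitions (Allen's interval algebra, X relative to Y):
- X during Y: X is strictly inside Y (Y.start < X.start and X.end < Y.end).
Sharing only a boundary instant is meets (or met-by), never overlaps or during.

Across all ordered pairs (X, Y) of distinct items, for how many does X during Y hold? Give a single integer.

4

Checking all 56 ordered pairs for relation 'during'; matching pairs in alphabetical order:
(A, H): A during H ✓
(A, U): A during U ✓
(K, H): K during H ✓
(K, U): K during U ✓
Count: 4.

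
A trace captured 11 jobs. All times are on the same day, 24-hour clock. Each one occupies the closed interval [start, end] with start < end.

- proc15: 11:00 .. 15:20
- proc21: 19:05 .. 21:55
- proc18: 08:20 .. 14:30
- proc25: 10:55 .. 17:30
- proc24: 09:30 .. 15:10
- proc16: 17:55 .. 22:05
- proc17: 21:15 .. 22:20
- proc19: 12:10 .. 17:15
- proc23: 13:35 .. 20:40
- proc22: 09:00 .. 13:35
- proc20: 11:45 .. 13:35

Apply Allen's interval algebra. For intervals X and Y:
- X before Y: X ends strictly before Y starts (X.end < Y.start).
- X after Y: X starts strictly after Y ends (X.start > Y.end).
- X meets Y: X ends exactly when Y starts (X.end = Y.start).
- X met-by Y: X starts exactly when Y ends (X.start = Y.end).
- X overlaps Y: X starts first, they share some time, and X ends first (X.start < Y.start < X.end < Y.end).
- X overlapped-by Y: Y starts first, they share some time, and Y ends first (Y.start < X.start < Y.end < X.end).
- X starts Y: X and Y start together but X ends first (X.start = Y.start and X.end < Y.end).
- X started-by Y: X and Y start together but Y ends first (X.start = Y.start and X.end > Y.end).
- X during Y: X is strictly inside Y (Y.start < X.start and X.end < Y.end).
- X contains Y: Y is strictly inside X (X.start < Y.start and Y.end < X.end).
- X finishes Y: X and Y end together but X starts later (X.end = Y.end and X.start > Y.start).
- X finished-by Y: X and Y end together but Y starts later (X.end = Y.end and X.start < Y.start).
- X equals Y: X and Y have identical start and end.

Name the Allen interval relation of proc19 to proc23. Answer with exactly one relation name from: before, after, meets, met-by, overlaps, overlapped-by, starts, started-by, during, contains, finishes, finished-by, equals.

proc19 = [12:10, 17:15]; proc23 = [13:35, 20:40].
Compare endpoints: proc19.start < proc23.start, proc19.start < proc23.end, proc19.end > proc23.start, proc19.end < proc23.end.
That pattern is 'overlaps'.

overlaps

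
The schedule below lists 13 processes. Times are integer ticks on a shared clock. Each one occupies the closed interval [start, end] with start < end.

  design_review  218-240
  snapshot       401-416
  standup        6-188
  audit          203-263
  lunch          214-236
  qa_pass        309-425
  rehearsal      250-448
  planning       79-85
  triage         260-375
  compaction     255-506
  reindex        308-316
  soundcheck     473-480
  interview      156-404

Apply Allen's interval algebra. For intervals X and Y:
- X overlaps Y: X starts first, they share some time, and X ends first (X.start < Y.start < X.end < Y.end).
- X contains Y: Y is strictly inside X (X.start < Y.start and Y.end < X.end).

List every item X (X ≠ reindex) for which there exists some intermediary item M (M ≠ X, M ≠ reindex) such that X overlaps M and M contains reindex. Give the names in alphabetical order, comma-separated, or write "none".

Target reindex = [308, 316].
Intermediaries M with M contains reindex: compaction, interview, rehearsal, triage.
Via compaction — items with X overlaps compaction: audit, interview, rehearsal.
Via interview — items with X overlaps interview: standup.
Via rehearsal — items with X overlaps rehearsal: audit, interview.
Via triage — items with X overlaps triage: audit.
Union: audit, interview, rehearsal, standup.

audit, interview, rehearsal, standup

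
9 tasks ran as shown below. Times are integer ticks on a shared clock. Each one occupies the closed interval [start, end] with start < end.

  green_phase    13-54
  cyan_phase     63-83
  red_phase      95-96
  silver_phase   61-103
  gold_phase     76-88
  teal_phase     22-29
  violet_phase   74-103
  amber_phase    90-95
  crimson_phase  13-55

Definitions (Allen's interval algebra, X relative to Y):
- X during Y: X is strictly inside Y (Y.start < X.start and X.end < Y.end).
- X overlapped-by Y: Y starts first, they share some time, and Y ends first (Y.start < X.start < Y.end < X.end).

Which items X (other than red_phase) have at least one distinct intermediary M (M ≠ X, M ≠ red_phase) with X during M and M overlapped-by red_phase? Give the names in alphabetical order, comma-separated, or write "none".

none

Target red_phase = [95, 96].
Intermediaries M with M overlapped-by red_phase: none.
Union: none.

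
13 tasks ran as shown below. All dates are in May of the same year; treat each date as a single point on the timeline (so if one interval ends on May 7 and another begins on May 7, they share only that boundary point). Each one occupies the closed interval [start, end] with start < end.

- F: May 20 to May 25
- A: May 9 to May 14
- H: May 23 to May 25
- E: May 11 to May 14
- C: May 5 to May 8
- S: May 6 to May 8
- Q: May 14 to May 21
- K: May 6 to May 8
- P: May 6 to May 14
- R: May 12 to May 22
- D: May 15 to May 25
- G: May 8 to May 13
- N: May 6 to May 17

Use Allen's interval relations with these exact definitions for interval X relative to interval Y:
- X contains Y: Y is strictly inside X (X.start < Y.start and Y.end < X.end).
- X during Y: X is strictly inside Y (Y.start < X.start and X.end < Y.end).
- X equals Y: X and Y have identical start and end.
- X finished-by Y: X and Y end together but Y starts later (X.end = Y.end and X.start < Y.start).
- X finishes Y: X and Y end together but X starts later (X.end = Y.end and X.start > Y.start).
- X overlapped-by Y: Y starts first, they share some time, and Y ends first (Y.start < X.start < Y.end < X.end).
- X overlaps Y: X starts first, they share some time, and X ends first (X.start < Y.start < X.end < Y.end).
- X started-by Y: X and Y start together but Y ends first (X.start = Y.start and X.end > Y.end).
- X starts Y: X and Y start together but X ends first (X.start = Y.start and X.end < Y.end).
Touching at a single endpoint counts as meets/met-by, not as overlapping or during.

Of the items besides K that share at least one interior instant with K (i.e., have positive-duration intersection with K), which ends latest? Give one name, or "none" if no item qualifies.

N

Target K = [May 6, May 8].
A [May 9, May 14] → after → excluded.
C [May 5, May 8] → finished-by → candidate.
D [May 15, May 25] → after → excluded.
E [May 11, May 14] → after → excluded.
F [May 20, May 25] → after → excluded.
G [May 8, May 13] → met-by → excluded.
H [May 23, May 25] → after → excluded.
N [May 6, May 17] → started-by → candidate.
P [May 6, May 14] → started-by → candidate.
Q [May 14, May 21] → after → excluded.
R [May 12, May 22] → after → excluded.
S [May 6, May 8] → equals → candidate.
Among candidates, latest end is May 17 → N.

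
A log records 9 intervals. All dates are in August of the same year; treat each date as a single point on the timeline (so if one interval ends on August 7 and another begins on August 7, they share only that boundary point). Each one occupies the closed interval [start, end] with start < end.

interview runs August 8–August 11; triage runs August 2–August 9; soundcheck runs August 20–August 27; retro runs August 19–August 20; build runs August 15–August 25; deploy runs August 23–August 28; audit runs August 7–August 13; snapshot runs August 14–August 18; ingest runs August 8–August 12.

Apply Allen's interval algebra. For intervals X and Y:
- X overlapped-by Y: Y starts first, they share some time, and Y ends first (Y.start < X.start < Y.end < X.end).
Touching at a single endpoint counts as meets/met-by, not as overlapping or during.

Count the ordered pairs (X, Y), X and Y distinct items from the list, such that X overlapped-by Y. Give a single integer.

7

Checking all 72 ordered pairs for relation 'overlapped-by'; matching pairs in alphabetical order:
(audit, triage): audit overlapped-by triage ✓
(build, snapshot): build overlapped-by snapshot ✓
(deploy, build): deploy overlapped-by build ✓
(deploy, soundcheck): deploy overlapped-by soundcheck ✓
(ingest, triage): ingest overlapped-by triage ✓
(interview, triage): interview overlapped-by triage ✓
(soundcheck, build): soundcheck overlapped-by build ✓
Count: 7.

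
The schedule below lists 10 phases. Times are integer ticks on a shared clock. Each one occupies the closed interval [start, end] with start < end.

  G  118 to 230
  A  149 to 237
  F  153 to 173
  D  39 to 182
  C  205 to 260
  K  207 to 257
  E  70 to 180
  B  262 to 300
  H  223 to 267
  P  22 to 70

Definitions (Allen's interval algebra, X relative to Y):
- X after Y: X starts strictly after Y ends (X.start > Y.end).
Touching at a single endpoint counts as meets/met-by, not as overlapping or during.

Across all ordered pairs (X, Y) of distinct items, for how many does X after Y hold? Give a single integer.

Checking all 90 ordered pairs for relation 'after'; matching pairs in alphabetical order:
(A, P): A after P ✓
(B, A): B after A ✓
(B, C): B after C ✓
(B, D): B after D ✓
(B, E): B after E ✓
(B, F): B after F ✓
(B, G): B after G ✓
(B, K): B after K ✓
(B, P): B after P ✓
(C, D): C after D ✓
(C, E): C after E ✓
(C, F): C after F ✓
(C, P): C after P ✓
(F, P): F after P ✓
(G, P): G after P ✓
(H, D): H after D ✓
(H, E): H after E ✓
(H, F): H after F ✓
(H, P): H after P ✓
(K, D): K after D ✓
(K, E): K after E ✓
(K, F): K after F ✓
(K, P): K after P ✓
Count: 23.

23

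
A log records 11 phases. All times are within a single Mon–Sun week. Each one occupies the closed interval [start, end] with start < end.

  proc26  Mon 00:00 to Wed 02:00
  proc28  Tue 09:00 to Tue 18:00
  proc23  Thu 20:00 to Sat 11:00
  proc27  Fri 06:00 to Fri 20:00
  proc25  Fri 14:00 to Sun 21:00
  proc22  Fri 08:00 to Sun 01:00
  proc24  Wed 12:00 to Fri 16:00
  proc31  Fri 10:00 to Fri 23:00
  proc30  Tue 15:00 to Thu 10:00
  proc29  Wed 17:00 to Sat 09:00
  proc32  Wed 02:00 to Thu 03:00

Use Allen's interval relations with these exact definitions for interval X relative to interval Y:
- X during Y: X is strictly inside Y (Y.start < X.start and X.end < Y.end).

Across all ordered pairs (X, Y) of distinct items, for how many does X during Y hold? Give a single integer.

Checking all 110 ordered pairs for relation 'during'; matching pairs in alphabetical order:
(proc27, proc23): proc27 during proc23 ✓
(proc27, proc29): proc27 during proc29 ✓
(proc28, proc26): proc28 during proc26 ✓
(proc31, proc22): proc31 during proc22 ✓
(proc31, proc23): proc31 during proc23 ✓
(proc31, proc29): proc31 during proc29 ✓
(proc32, proc30): proc32 during proc30 ✓
Count: 7.

7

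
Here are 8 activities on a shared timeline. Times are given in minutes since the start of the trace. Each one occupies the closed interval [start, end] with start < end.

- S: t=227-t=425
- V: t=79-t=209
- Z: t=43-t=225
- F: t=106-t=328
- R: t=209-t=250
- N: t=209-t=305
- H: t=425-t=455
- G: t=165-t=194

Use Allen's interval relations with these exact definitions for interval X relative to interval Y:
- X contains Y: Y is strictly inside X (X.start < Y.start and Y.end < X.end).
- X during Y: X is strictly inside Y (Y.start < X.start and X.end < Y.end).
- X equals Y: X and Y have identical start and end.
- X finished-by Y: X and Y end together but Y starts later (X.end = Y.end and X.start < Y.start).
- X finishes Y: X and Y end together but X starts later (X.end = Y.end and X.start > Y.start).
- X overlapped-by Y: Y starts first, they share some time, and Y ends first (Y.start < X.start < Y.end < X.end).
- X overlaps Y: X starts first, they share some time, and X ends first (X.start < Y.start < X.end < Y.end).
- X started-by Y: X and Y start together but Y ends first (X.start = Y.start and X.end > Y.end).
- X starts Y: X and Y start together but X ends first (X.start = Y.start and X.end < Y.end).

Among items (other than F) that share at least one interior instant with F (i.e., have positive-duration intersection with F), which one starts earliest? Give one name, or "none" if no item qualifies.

Target F = [t=106, t=328].
G [t=165, t=194] → during → candidate.
H [t=425, t=455] → after → excluded.
N [t=209, t=305] → during → candidate.
R [t=209, t=250] → during → candidate.
S [t=227, t=425] → overlapped-by → candidate.
V [t=79, t=209] → overlaps → candidate.
Z [t=43, t=225] → overlaps → candidate.
Among candidates, earliest start is t=43 → Z.

Z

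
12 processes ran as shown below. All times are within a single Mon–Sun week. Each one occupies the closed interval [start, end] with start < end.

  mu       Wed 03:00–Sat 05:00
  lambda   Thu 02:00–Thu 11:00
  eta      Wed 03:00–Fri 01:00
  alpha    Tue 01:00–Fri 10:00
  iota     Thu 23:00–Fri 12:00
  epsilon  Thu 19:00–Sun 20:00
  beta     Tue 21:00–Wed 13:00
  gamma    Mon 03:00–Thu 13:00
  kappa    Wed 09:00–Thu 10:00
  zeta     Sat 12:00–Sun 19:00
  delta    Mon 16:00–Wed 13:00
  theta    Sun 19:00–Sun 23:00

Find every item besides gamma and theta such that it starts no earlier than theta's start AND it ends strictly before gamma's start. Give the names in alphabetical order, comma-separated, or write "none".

Conditions: its start is no earlier than theta's start (X.start >= Sun 19:00) AND its end is strictly before gamma's start (X.end < Mon 03:00).
alpha: start Tue 01:00 >= Sun 19:00? ✗; end Fri 10:00 < Mon 03:00? ✗ → no.
beta: start Tue 21:00 >= Sun 19:00? ✗; end Wed 13:00 < Mon 03:00? ✗ → no.
delta: start Mon 16:00 >= Sun 19:00? ✗; end Wed 13:00 < Mon 03:00? ✗ → no.
epsilon: start Thu 19:00 >= Sun 19:00? ✗; end Sun 20:00 < Mon 03:00? ✗ → no.
eta: start Wed 03:00 >= Sun 19:00? ✗; end Fri 01:00 < Mon 03:00? ✗ → no.
iota: start Thu 23:00 >= Sun 19:00? ✗; end Fri 12:00 < Mon 03:00? ✗ → no.
kappa: start Wed 09:00 >= Sun 19:00? ✗; end Thu 10:00 < Mon 03:00? ✗ → no.
lambda: start Thu 02:00 >= Sun 19:00? ✗; end Thu 11:00 < Mon 03:00? ✗ → no.
mu: start Wed 03:00 >= Sun 19:00? ✗; end Sat 05:00 < Mon 03:00? ✗ → no.
zeta: start Sat 12:00 >= Sun 19:00? ✗; end Sun 19:00 < Mon 03:00? ✗ → no.
Result: none.

none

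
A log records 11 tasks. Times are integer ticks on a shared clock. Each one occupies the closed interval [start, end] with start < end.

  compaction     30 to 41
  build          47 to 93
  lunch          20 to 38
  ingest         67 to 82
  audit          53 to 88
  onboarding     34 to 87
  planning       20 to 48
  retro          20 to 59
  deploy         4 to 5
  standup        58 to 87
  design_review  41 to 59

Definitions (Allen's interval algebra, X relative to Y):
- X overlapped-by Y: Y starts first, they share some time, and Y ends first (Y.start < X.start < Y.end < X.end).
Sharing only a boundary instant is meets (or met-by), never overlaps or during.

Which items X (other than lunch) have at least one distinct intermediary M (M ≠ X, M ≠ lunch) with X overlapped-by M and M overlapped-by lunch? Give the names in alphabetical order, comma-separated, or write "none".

audit, build, onboarding

Target lunch = [20, 38].
Intermediaries M with M overlapped-by lunch: compaction, onboarding.
Via compaction — items with X overlapped-by compaction: onboarding.
Via onboarding — items with X overlapped-by onboarding: audit, build.
Union: audit, build, onboarding.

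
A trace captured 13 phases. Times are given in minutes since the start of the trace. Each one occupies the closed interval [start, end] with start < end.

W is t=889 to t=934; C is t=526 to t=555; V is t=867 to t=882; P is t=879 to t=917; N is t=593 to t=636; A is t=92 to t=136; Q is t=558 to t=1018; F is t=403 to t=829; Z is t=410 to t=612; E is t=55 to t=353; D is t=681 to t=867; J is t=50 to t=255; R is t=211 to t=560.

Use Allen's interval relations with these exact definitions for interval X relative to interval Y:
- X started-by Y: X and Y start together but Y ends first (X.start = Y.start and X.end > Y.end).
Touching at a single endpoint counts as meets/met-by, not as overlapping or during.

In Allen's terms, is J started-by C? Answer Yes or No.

No

J = [t=50, t=255], C = [t=526, t=555].
Actual relation of J to C: before.
Asked whether 'started-by' holds → No.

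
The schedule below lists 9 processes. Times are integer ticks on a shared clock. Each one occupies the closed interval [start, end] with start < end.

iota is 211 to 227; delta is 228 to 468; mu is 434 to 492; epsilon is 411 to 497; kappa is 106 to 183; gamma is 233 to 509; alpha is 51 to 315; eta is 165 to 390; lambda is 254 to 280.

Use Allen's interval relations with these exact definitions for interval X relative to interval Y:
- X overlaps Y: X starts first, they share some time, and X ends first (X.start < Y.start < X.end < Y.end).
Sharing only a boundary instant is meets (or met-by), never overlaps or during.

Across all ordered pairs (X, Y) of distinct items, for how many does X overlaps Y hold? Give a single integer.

Checking all 72 ordered pairs for relation 'overlaps'; matching pairs in alphabetical order:
(alpha, delta): alpha overlaps delta ✓
(alpha, eta): alpha overlaps eta ✓
(alpha, gamma): alpha overlaps gamma ✓
(delta, epsilon): delta overlaps epsilon ✓
(delta, gamma): delta overlaps gamma ✓
(delta, mu): delta overlaps mu ✓
(eta, delta): eta overlaps delta ✓
(eta, gamma): eta overlaps gamma ✓
(kappa, eta): kappa overlaps eta ✓
Count: 9.

9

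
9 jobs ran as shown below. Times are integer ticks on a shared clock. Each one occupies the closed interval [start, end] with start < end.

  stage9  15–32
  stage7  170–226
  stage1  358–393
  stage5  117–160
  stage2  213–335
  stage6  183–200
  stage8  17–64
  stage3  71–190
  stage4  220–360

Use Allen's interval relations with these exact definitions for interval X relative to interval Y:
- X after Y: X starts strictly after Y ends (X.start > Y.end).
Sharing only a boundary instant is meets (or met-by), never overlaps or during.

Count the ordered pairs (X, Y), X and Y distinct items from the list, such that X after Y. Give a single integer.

27

Checking all 72 ordered pairs for relation 'after'; matching pairs in alphabetical order:
(stage1, stage2): stage1 after stage2 ✓
(stage1, stage3): stage1 after stage3 ✓
(stage1, stage5): stage1 after stage5 ✓
(stage1, stage6): stage1 after stage6 ✓
(stage1, stage7): stage1 after stage7 ✓
(stage1, stage8): stage1 after stage8 ✓
(stage1, stage9): stage1 after stage9 ✓
(stage2, stage3): stage2 after stage3 ✓
(stage2, stage5): stage2 after stage5 ✓
(stage2, stage6): stage2 after stage6 ✓
(stage2, stage8): stage2 after stage8 ✓
(stage2, stage9): stage2 after stage9 ✓
(stage3, stage8): stage3 after stage8 ✓
(stage3, stage9): stage3 after stage9 ✓
(stage4, stage3): stage4 after stage3 ✓
(stage4, stage5): stage4 after stage5 ✓
(stage4, stage6): stage4 after stage6 ✓
(stage4, stage8): stage4 after stage8 ✓
(stage4, stage9): stage4 after stage9 ✓
(stage5, stage8): stage5 after stage8 ✓
(stage5, stage9): stage5 after stage9 ✓
(stage6, stage5): stage6 after stage5 ✓
(stage6, stage8): stage6 after stage8 ✓
(stage6, stage9): stage6 after stage9 ✓
... plus 3 further pairs not listed.
Count: 27.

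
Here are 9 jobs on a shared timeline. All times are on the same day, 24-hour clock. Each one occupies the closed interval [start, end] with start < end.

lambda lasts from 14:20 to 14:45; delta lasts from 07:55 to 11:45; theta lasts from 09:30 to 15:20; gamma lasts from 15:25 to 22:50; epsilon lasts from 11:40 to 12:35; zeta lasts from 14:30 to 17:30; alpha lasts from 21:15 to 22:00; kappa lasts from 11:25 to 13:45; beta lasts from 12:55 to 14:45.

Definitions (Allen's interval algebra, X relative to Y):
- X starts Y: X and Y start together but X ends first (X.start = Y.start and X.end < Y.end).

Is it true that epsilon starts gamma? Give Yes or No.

No

epsilon = [11:40, 12:35], gamma = [15:25, 22:50].
Actual relation of epsilon to gamma: before.
Asked whether 'starts' holds → No.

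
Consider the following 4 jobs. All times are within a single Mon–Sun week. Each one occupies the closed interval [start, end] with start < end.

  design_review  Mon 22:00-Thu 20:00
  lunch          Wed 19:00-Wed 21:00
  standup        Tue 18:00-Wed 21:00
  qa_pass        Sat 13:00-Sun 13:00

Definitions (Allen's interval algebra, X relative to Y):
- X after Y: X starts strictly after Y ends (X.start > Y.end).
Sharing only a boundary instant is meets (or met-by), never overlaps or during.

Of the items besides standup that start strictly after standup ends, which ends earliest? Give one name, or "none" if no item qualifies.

qa_pass

Target standup = [Tue 18:00, Wed 21:00].
design_review [Mon 22:00, Thu 20:00] → contains → excluded.
lunch [Wed 19:00, Wed 21:00] → finishes → excluded.
qa_pass [Sat 13:00, Sun 13:00] → after → candidate.
Among candidates, earliest end is Sun 13:00 → qa_pass.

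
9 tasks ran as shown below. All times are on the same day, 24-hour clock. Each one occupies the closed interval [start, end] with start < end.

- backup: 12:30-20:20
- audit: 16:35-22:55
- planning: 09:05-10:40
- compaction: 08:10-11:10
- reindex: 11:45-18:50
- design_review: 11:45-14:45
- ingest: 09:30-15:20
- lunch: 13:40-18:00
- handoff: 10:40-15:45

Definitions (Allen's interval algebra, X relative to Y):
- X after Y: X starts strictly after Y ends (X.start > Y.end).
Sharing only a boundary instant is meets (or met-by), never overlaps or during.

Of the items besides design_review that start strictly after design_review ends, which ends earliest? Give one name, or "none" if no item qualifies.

Target design_review = [11:45, 14:45].
audit [16:35, 22:55] → after → candidate.
backup [12:30, 20:20] → overlapped-by → excluded.
compaction [08:10, 11:10] → before → excluded.
handoff [10:40, 15:45] → contains → excluded.
ingest [09:30, 15:20] → contains → excluded.
lunch [13:40, 18:00] → overlapped-by → excluded.
planning [09:05, 10:40] → before → excluded.
reindex [11:45, 18:50] → started-by → excluded.
Among candidates, earliest end is 22:55 → audit.

audit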